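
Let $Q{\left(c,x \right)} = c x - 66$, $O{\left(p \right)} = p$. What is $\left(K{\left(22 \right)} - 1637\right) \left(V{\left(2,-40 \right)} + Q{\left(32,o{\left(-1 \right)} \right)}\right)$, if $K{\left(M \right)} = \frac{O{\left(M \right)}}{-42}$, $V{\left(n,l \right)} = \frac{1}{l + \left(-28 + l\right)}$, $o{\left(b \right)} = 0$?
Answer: $\frac{61288013}{567} \approx 1.0809 \cdot 10^{5}$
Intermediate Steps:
$Q{\left(c,x \right)} = -66 + c x$
$V{\left(n,l \right)} = \frac{1}{-28 + 2 l}$
$K{\left(M \right)} = - \frac{M}{42}$ ($K{\left(M \right)} = \frac{M}{-42} = M \left(- \frac{1}{42}\right) = - \frac{M}{42}$)
$\left(K{\left(22 \right)} - 1637\right) \left(V{\left(2,-40 \right)} + Q{\left(32,o{\left(-1 \right)} \right)}\right) = \left(\left(- \frac{1}{42}\right) 22 - 1637\right) \left(\frac{1}{2 \left(-14 - 40\right)} + \left(-66 + 32 \cdot 0\right)\right) = \left(- \frac{11}{21} - 1637\right) \left(\frac{1}{2 \left(-54\right)} + \left(-66 + 0\right)\right) = - \frac{34388 \left(\frac{1}{2} \left(- \frac{1}{54}\right) - 66\right)}{21} = - \frac{34388 \left(- \frac{1}{108} - 66\right)}{21} = \left(- \frac{34388}{21}\right) \left(- \frac{7129}{108}\right) = \frac{61288013}{567}$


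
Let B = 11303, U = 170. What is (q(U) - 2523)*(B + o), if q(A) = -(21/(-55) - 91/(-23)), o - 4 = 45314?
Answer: -180967340657/1265 ≈ -1.4306e+8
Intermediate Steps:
o = 45318 (o = 4 + 45314 = 45318)
q(A) = -4522/1265 (q(A) = -(21*(-1/55) - 91*(-1/23)) = -(-21/55 + 91/23) = -1*4522/1265 = -4522/1265)
(q(U) - 2523)*(B + o) = (-4522/1265 - 2523)*(11303 + 45318) = -3196117/1265*56621 = -180967340657/1265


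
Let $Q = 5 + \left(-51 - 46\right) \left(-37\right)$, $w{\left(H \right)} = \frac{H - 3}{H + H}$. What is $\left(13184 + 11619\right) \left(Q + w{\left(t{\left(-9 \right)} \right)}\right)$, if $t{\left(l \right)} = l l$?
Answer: $\frac{2407155953}{27} \approx 8.9154 \cdot 10^{7}$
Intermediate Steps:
$t{\left(l \right)} = l^{2}$
$w{\left(H \right)} = \frac{-3 + H}{2 H}$
$Q = 3594$ ($Q = 5 - -3589 = 5 + 3589 = 3594$)
$\left(13184 + 11619\right) \left(Q + w{\left(t{\left(-9 \right)} \right)}\right) = \left(13184 + 11619\right) \left(3594 + \frac{-3 + \left(-9\right)^{2}}{2 \left(-9\right)^{2}}\right) = 24803 \left(3594 + \frac{-3 + 81}{2 \cdot 81}\right) = 24803 \left(3594 + \frac{1}{2} \cdot \frac{1}{81} \cdot 78\right) = 24803 \left(3594 + \frac{13}{27}\right) = 24803 \cdot \frac{97051}{27} = \frac{2407155953}{27}$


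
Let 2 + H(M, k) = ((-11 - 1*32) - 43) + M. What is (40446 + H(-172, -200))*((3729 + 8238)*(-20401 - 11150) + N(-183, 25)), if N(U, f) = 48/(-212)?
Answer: -804172225636218/53 ≈ -1.5173e+13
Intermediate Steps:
N(U, f) = -12/53 (N(U, f) = 48*(-1/212) = -12/53)
H(M, k) = -88 + M (H(M, k) = -2 + (((-11 - 1*32) - 43) + M) = -2 + (((-11 - 32) - 43) + M) = -2 + ((-43 - 43) + M) = -2 + (-86 + M) = -88 + M)
(40446 + H(-172, -200))*((3729 + 8238)*(-20401 - 11150) + N(-183, 25)) = (40446 + (-88 - 172))*((3729 + 8238)*(-20401 - 11150) - 12/53) = (40446 - 260)*(11967*(-31551) - 12/53) = 40186*(-377570817 - 12/53) = 40186*(-20011253313/53) = -804172225636218/53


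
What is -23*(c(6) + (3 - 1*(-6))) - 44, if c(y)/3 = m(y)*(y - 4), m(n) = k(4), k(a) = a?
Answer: -803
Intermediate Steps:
m(n) = 4
c(y) = -48 + 12*y (c(y) = 3*(4*(y - 4)) = 3*(4*(-4 + y)) = 3*(-16 + 4*y) = -48 + 12*y)
-23*(c(6) + (3 - 1*(-6))) - 44 = -23*((-48 + 12*6) + (3 - 1*(-6))) - 44 = -23*((-48 + 72) + (3 + 6)) - 44 = -23*(24 + 9) - 44 = -23*33 - 44 = -759 - 44 = -803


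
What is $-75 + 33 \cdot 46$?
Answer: $1443$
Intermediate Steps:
$-75 + 33 \cdot 46 = -75 + 1518 = 1443$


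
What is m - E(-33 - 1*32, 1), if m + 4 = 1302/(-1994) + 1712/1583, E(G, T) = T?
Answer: -7214924/1578251 ≈ -4.5715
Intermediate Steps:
m = -5636673/1578251 (m = -4 + (1302/(-1994) + 1712/1583) = -4 + (1302*(-1/1994) + 1712*(1/1583)) = -4 + (-651/997 + 1712/1583) = -4 + 676331/1578251 = -5636673/1578251 ≈ -3.5715)
m - E(-33 - 1*32, 1) = -5636673/1578251 - 1*1 = -5636673/1578251 - 1 = -7214924/1578251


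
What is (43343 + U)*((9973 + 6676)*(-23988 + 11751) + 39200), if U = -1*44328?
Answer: 200639193805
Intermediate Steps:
U = -44328
(43343 + U)*((9973 + 6676)*(-23988 + 11751) + 39200) = (43343 - 44328)*((9973 + 6676)*(-23988 + 11751) + 39200) = -985*(16649*(-12237) + 39200) = -985*(-203733813 + 39200) = -985*(-203694613) = 200639193805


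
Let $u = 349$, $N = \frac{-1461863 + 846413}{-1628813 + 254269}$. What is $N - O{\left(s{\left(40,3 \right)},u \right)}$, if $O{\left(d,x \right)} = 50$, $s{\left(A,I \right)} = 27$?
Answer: $- \frac{34055875}{687272} \approx -49.552$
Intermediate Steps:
$N = \frac{307725}{687272}$ ($N = - \frac{615450}{-1374544} = \left(-615450\right) \left(- \frac{1}{1374544}\right) = \frac{307725}{687272} \approx 0.44775$)
$N - O{\left(s{\left(40,3 \right)},u \right)} = \frac{307725}{687272} - 50 = - \frac{34055875}{687272}$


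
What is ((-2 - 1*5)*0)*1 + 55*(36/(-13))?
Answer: -1980/13 ≈ -152.31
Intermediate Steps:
((-2 - 1*5)*0)*1 + 55*(36/(-13)) = ((-2 - 5)*0)*1 + 55*(36*(-1/13)) = -7*0*1 + 55*(-36/13) = 0*1 - 1980/13 = 0 - 1980/13 = -1980/13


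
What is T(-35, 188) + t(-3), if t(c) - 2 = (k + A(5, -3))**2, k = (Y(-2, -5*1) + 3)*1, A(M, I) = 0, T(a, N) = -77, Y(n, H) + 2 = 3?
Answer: -59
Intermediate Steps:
Y(n, H) = 1 (Y(n, H) = -2 + 3 = 1)
k = 4 (k = (1 + 3)*1 = 4*1 = 4)
t(c) = 18 (t(c) = 2 + (4 + 0)**2 = 2 + 4**2 = 2 + 16 = 18)
T(-35, 188) + t(-3) = -77 + 18 = -59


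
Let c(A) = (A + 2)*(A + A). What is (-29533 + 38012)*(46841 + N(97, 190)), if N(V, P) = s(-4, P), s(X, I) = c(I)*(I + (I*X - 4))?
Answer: -354695215321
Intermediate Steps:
c(A) = 2*A*(2 + A) (c(A) = (2 + A)*(2*A) = 2*A*(2 + A))
s(X, I) = 2*I*(2 + I)*(-4 + I + I*X) (s(X, I) = (2*I*(2 + I))*(I + (I*X - 4)) = (2*I*(2 + I))*(I + (-4 + I*X)) = (2*I*(2 + I))*(-4 + I + I*X) = 2*I*(2 + I)*(-4 + I + I*X))
N(V, P) = 2*P*(-4 - 3*P)*(2 + P) (N(V, P) = 2*P*(2 + P)*(-4 + P + P*(-4)) = 2*P*(2 + P)*(-4 + P - 4*P) = 2*P*(2 + P)*(-4 - 3*P) = 2*P*(-4 - 3*P)*(2 + P))
(-29533 + 38012)*(46841 + N(97, 190)) = (-29533 + 38012)*(46841 + 2*190*(-4 - 3*190)*(2 + 190)) = 8479*(46841 + 2*190*(-4 - 570)*192) = 8479*(46841 + 2*190*(-574)*192) = 8479*(46841 - 41879040) = 8479*(-41832199) = -354695215321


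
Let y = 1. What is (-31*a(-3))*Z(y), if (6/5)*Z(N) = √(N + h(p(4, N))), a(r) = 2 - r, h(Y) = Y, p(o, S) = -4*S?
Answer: -775*I*√3/6 ≈ -223.72*I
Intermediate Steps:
Z(N) = 5*√3*√(-N)/6 (Z(N) = 5*√(N - 4*N)/6 = 5*√(-3*N)/6 = 5*(√3*√(-N))/6 = 5*√3*√(-N)/6)
(-31*a(-3))*Z(y) = (-31*(2 - 1*(-3)))*(5*√3*√(-1*1)/6) = (-31*(2 + 3))*(5*√3*√(-1)/6) = (-31*5)*(5*√3*I/6) = -775*I*√3/6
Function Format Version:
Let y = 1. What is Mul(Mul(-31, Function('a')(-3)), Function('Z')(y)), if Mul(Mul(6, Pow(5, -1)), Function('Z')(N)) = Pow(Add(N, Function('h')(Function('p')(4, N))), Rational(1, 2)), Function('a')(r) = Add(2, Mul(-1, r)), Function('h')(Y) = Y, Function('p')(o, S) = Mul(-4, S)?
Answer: Mul(Rational(-775, 6), I, Pow(3, Rational(1, 2))) ≈ Mul(-223.72, I)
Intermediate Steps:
Function('Z')(N) = Mul(Rational(5, 6), Pow(3, Rational(1, 2)), Pow(Mul(-1, N), Rational(1, 2))) (Function('Z')(N) = Mul(Rational(5, 6), Pow(Add(N, Mul(-4, N)), Rational(1, 2))) = Mul(Rational(5, 6), Pow(Mul(-3, N), Rational(1, 2))) = Mul(Rational(5, 6), Mul(Pow(3, Rational(1, 2)), Pow(Mul(-1, N), Rational(1, 2)))) = Mul(Rational(5, 6), Pow(3, Rational(1, 2)), Pow(Mul(-1, N), Rational(1, 2))))
Mul(Mul(-31, Function('a')(-3)), Function('Z')(y)) = Mul(Mul(-31, Add(2, Mul(-1, -3))), Mul(Rational(5, 6), Pow(3, Rational(1, 2)), Pow(Mul(-1, 1), Rational(1, 2)))) = Mul(Mul(-31, Add(2, 3)), Mul(Rational(5, 6), Pow(3, Rational(1, 2)), Pow(-1, Rational(1, 2)))) = Mul(Mul(-31, 5), Mul(Rational(5, 6), Pow(3, Rational(1, 2)), I)) = Mul(-155, Mul(Rational(5, 6), I, Pow(3, Rational(1, 2)))) = Mul(Rational(-775, 6), I, Pow(3, Rational(1, 2)))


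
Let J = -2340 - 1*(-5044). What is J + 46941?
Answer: 49645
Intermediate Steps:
J = 2704 (J = -2340 + 5044 = 2704)
J + 46941 = 2704 + 46941 = 49645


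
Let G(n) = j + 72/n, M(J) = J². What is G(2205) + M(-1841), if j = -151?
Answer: 830336858/245 ≈ 3.3891e+6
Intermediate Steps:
G(n) = -151 + 72/n
G(2205) + M(-1841) = (-151 + 72/2205) + (-1841)² = (-151 + 72*(1/2205)) + 3389281 = (-151 + 8/245) + 3389281 = -36987/245 + 3389281 = 830336858/245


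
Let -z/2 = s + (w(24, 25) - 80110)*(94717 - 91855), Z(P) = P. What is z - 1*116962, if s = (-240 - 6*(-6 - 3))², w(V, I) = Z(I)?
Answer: 458220386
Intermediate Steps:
w(V, I) = I
s = 34596 (s = (-240 - 6*(-9))² = (-240 + 54)² = (-186)² = 34596)
z = 458337348 (z = -2*(34596 + (25 - 80110)*(94717 - 91855)) = -2*(34596 - 80085*2862) = -2*(34596 - 229203270) = -2*(-229168674) = 458337348)
z - 1*116962 = 458337348 - 1*116962 = 458337348 - 116962 = 458220386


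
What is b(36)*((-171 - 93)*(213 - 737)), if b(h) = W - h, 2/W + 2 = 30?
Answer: -34791504/7 ≈ -4.9702e+6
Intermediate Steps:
W = 1/14 (W = 2/(-2 + 30) = 2/28 = 2*(1/28) = 1/14 ≈ 0.071429)
b(h) = 1/14 - h
b(36)*((-171 - 93)*(213 - 737)) = (1/14 - 1*36)*((-171 - 93)*(213 - 737)) = (1/14 - 36)*(-264*(-524)) = -503/14*138336 = -34791504/7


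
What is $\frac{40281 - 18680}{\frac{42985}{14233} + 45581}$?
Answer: $\frac{307447033}{648797358} \approx 0.47387$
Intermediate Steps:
$\frac{40281 - 18680}{\frac{42985}{14233} + 45581} = \frac{21601}{42985 \cdot \frac{1}{14233} + 45581} = \frac{21601}{\frac{42985}{14233} + 45581} = \frac{21601}{\frac{648797358}{14233}} = 21601 \cdot \frac{14233}{648797358} = \frac{307447033}{648797358}$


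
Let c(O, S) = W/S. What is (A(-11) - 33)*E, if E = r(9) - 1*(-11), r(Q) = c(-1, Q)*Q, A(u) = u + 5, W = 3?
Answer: -546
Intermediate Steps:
c(O, S) = 3/S
A(u) = 5 + u
r(Q) = 3 (r(Q) = (3/Q)*Q = 3)
E = 14 (E = 3 - 1*(-11) = 3 + 11 = 14)
(A(-11) - 33)*E = ((5 - 11) - 33)*14 = (-6 - 33)*14 = -39*14 = -546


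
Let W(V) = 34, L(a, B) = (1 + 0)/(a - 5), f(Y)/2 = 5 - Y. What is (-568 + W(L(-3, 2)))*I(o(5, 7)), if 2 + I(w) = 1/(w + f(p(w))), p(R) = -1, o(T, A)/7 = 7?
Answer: 64614/61 ≈ 1059.2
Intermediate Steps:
o(T, A) = 49 (o(T, A) = 7*7 = 49)
f(Y) = 10 - 2*Y (f(Y) = 2*(5 - Y) = 10 - 2*Y)
I(w) = -2 + 1/(12 + w) (I(w) = -2 + 1/(w + (10 - 2*(-1))) = -2 + 1/(w + (10 + 2)) = -2 + 1/(w + 12) = -2 + 1/(12 + w))
L(a, B) = 1/(-5 + a)
(-568 + W(L(-3, 2)))*I(o(5, 7)) = (-568 + 34)*((-23 - 2*49)/(12 + 49)) = -534*(-23 - 98)/61 = -534*(-121)/61 = -534*(-121/61) = 64614/61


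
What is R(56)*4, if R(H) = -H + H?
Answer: 0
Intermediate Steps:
R(H) = 0
R(56)*4 = 0*4 = 0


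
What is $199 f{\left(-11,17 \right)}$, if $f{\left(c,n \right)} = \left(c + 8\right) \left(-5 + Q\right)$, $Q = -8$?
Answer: $7761$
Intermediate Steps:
$f{\left(c,n \right)} = -104 - 13 c$ ($f{\left(c,n \right)} = \left(c + 8\right) \left(-5 - 8\right) = \left(8 + c\right) \left(-13\right) = -104 - 13 c$)
$199 f{\left(-11,17 \right)} = 199 \left(-104 - -143\right) = 199 \left(-104 + 143\right) = 199 \cdot 39 = 7761$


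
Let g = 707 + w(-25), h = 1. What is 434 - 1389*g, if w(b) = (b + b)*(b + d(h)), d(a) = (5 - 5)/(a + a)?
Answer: -2717839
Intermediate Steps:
d(a) = 0 (d(a) = 0/((2*a)) = 0*(1/(2*a)) = 0)
w(b) = 2*b² (w(b) = (b + b)*(b + 0) = (2*b)*b = 2*b²)
g = 1957 (g = 707 + 2*(-25)² = 707 + 2*625 = 707 + 1250 = 1957)
434 - 1389*g = 434 - 1389*1957 = 434 - 2718273 = -2717839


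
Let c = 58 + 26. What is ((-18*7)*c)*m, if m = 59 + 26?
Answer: -899640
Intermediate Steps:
c = 84
m = 85
((-18*7)*c)*m = (-18*7*84)*85 = -126*84*85 = -10584*85 = -899640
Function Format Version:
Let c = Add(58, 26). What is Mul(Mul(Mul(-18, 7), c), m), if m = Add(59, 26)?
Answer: -899640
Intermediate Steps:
c = 84
m = 85
Mul(Mul(Mul(-18, 7), c), m) = Mul(Mul(Mul(-18, 7), 84), 85) = Mul(Mul(-126, 84), 85) = Mul(-10584, 85) = -899640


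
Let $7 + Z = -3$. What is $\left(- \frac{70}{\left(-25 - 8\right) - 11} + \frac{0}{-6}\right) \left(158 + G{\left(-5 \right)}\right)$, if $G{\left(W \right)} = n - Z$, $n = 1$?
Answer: $\frac{5915}{22} \approx 268.86$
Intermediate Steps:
$Z = -10$ ($Z = -7 - 3 = -10$)
$G{\left(W \right)} = 11$ ($G{\left(W \right)} = 1 - -10 = 1 + 10 = 11$)
$\left(- \frac{70}{\left(-25 - 8\right) - 11} + \frac{0}{-6}\right) \left(158 + G{\left(-5 \right)}\right) = \left(- \frac{70}{\left(-25 - 8\right) - 11} + \frac{0}{-6}\right) \left(158 + 11\right) = \left(- \frac{70}{-33 - 11} + 0 \left(- \frac{1}{6}\right)\right) 169 = \left(- \frac{70}{-44} + 0\right) 169 = \left(\left(-70\right) \left(- \frac{1}{44}\right) + 0\right) 169 = \left(\frac{35}{22} + 0\right) 169 = \frac{35}{22} \cdot 169 = \frac{5915}{22}$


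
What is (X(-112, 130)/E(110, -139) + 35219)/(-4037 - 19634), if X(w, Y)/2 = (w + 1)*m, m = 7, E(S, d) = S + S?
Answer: -3873313/2603810 ≈ -1.4876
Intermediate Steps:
E(S, d) = 2*S
X(w, Y) = 14 + 14*w (X(w, Y) = 2*((w + 1)*7) = 2*((1 + w)*7) = 2*(7 + 7*w) = 14 + 14*w)
(X(-112, 130)/E(110, -139) + 35219)/(-4037 - 19634) = ((14 + 14*(-112))/((2*110)) + 35219)/(-4037 - 19634) = ((14 - 1568)/220 + 35219)/(-23671) = (-1554*1/220 + 35219)*(-1/23671) = (-777/110 + 35219)*(-1/23671) = (3873313/110)*(-1/23671) = -3873313/2603810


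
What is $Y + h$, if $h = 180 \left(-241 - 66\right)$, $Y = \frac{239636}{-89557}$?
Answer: $- \frac{4949159456}{89557} \approx -55263.0$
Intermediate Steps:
$Y = - \frac{239636}{89557}$ ($Y = 239636 \left(- \frac{1}{89557}\right) = - \frac{239636}{89557} \approx -2.6758$)
$h = -55260$ ($h = 180 \left(-307\right) = -55260$)
$Y + h = - \frac{239636}{89557} - 55260 = - \frac{4949159456}{89557}$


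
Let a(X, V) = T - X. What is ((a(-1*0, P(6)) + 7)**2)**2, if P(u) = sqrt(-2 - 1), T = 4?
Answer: 14641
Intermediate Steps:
P(u) = I*sqrt(3) (P(u) = sqrt(-3) = I*sqrt(3))
a(X, V) = 4 - X
((a(-1*0, P(6)) + 7)**2)**2 = (((4 - (-1)*0) + 7)**2)**2 = (((4 - 1*0) + 7)**2)**2 = (((4 + 0) + 7)**2)**2 = ((4 + 7)**2)**2 = (11**2)**2 = 121**2 = 14641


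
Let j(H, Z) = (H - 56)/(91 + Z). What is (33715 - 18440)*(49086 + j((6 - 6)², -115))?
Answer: 2249472875/3 ≈ 7.4982e+8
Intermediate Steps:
j(H, Z) = (-56 + H)/(91 + Z)
(33715 - 18440)*(49086 + j((6 - 6)², -115)) = (33715 - 18440)*(49086 + (-56 + (6 - 6)²)/(91 - 115)) = 15275*(49086 + (-56 + 0²)/(-24)) = 15275*(49086 - (-56 + 0)/24) = 15275*(49086 - 1/24*(-56)) = 15275*(49086 + 7/3) = 15275*(147265/3) = 2249472875/3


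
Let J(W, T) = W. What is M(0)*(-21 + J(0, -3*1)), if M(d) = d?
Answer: 0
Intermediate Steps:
M(0)*(-21 + J(0, -3*1)) = 0*(-21 + 0) = 0*(-21) = 0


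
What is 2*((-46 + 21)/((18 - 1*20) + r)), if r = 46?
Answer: -25/22 ≈ -1.1364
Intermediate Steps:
2*((-46 + 21)/((18 - 1*20) + r)) = 2*((-46 + 21)/((18 - 1*20) + 46)) = 2*(-25/((18 - 20) + 46)) = 2*(-25/(-2 + 46)) = 2*(-25/44) = -25/22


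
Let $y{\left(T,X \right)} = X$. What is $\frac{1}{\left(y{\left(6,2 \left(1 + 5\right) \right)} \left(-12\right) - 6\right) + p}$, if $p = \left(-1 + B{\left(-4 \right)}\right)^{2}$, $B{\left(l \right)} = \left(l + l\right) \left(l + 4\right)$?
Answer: $- \frac{1}{149} \approx -0.0067114$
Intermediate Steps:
$B{\left(l \right)} = 2 l \left(4 + l\right)$
$p = 1$ ($p = \left(-1 + 2 \left(-4\right) \left(4 - 4\right)\right)^{2} = \left(-1 + 2 \left(-4\right) 0\right)^{2} = \left(-1 + 0\right)^{2} = \left(-1\right)^{2} = 1$)
$\frac{1}{\left(y{\left(6,2 \left(1 + 5\right) \right)} \left(-12\right) - 6\right) + p} = \frac{1}{\left(2 \left(1 + 5\right) \left(-12\right) - 6\right) + 1} = \frac{1}{\left(2 \cdot 6 \left(-12\right) - 6\right) + 1} = \frac{1}{\left(12 \left(-12\right) - 6\right) + 1} = \frac{1}{\left(-144 - 6\right) + 1} = \frac{1}{-150 + 1} = \frac{1}{-149} = - \frac{1}{149}$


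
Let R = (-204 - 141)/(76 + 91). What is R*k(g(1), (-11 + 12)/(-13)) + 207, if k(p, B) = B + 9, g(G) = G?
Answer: 409377/2171 ≈ 188.57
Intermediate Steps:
k(p, B) = 9 + B
R = -345/167 ≈ -2.0659
R*k(g(1), (-11 + 12)/(-13)) + 207 = -345*(9 + (-11 + 12)/(-13))/167 + 207 = -345*(9 + 1*(-1/13))/167 + 207 = -345*(9 - 1/13)/167 + 207 = -345/167*116/13 + 207 = -40020/2171 + 207 = 409377/2171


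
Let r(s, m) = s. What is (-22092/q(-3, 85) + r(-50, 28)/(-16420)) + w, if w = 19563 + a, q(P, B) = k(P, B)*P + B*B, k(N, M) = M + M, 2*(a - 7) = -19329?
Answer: 54591049338/5513015 ≈ 9902.2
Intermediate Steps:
a = -19315/2 (a = 7 + (½)*(-19329) = 7 - 19329/2 = -19315/2 ≈ -9657.5)
k(N, M) = 2*M
q(P, B) = B² + 2*B*P (q(P, B) = (2*B)*P + B*B = 2*B*P + B² = B² + 2*B*P)
w = 19811/2 (w = 19563 - 19315/2 = 19811/2 ≈ 9905.5)
(-22092/q(-3, 85) + r(-50, 28)/(-16420)) + w = (-22092*1/(85*(85 + 2*(-3))) - 50/(-16420)) + 19811/2 = (-22092*1/(85*(85 - 6)) - 50*(-1/16420)) + 19811/2 = (-22092/(85*79) + 5/1642) + 19811/2 = (-22092/6715 + 5/1642) + 19811/2 = -36241489/11026030 + 19811/2 = 54591049338/5513015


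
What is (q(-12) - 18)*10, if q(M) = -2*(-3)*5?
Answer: 120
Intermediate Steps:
q(M) = 30 (q(M) = 6*5 = 30)
(q(-12) - 18)*10 = (30 - 18)*10 = 12*10 = 120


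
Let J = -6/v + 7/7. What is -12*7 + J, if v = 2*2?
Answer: -169/2 ≈ -84.500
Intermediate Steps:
v = 4
J = -1/2 (J = -6/4 + 7/7 = -6*1/4 + 7*(1/7) = -3/2 + 1 = -1/2 ≈ -0.50000)
-12*7 + J = -12*7 - 1/2 = -84 - 1/2 = -169/2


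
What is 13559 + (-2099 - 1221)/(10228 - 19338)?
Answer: 12352581/911 ≈ 13559.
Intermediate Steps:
13559 + (-2099 - 1221)/(10228 - 19338) = 13559 - 3320/(-9110) = 13559 - 3320*(-1/9110) = 13559 + 332/911 = 12352581/911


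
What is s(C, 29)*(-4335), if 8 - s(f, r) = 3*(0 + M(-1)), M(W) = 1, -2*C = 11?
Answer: -21675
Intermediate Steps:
C = -11/2 (C = -½*11 = -11/2 ≈ -5.5000)
s(f, r) = 5 (s(f, r) = 8 - 3*(0 + 1) = 8 - 3 = 5)
s(C, 29)*(-4335) = 5*(-4335) = -21675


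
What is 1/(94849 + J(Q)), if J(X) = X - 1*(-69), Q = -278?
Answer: 1/94640 ≈ 1.0566e-5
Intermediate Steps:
J(X) = 69 + X (J(X) = X + 69 = 69 + X)
1/(94849 + J(Q)) = 1/(94849 + (69 - 278)) = 1/(94849 - 209) = 1/94640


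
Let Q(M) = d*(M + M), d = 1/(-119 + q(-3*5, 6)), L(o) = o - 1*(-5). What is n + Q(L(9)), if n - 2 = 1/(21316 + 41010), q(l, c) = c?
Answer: 12340661/7042838 ≈ 1.7522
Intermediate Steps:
L(o) = 5 + o (L(o) = o + 5 = 5 + o)
d = -1/113 (d = 1/(-119 + 6) = 1/(-113) = -1/113 ≈ -0.0088496)
Q(M) = -2*M/113 (Q(M) = -(M + M)/113 = -2*M/113)
n = 124653/62326 (n = 2 + 1/(21316 + 41010) = 2 + 1/62326 = 124653/62326 ≈ 2.0000)
n + Q(L(9)) = 124653/62326 - 2*(5 + 9)/113 = 124653/62326 - 2/113*14 = 124653/62326 - 28/113 = 12340661/7042838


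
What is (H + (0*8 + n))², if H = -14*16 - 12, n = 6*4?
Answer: 44944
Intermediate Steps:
n = 24
H = -236 (H = -224 - 12 = -236)
(H + (0*8 + n))² = (-236 + (0*8 + 24))² = (-236 + (0 + 24))² = (-236 + 24)² = (-212)² = 44944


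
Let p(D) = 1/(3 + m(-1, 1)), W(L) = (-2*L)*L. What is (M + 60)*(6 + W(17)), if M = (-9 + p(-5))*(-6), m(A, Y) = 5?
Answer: -64779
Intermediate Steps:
W(L) = -2*L²
p(D) = ⅛ (p(D) = 1/(3 + 5) = 1/8 = ⅛)
M = 213/4 (M = (-9 + ⅛)*(-6) = -71/8*(-6) = 213/4 ≈ 53.250)
(M + 60)*(6 + W(17)) = (213/4 + 60)*(6 - 2*17²) = 453*(6 - 2*289)/4 = 453*(6 - 578)/4 = (453/4)*(-572) = -64779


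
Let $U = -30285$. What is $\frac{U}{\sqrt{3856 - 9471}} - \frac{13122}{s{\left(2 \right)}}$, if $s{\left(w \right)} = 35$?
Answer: $- \frac{13122}{35} + \frac{6057 i \sqrt{5615}}{1123} \approx -374.91 + 404.16 i$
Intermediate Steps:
$\frac{U}{\sqrt{3856 - 9471}} - \frac{13122}{s{\left(2 \right)}} = - \frac{30285}{\sqrt{3856 - 9471}} - \frac{13122}{35} = - \frac{30285}{\sqrt{-5615}} - \frac{13122}{35} = - \frac{30285}{i \sqrt{5615}} - \frac{13122}{35} = - 30285 \left(- \frac{i \sqrt{5615}}{5615}\right) - \frac{13122}{35} = \frac{6057 i \sqrt{5615}}{1123} - \frac{13122}{35} = - \frac{13122}{35} + \frac{6057 i \sqrt{5615}}{1123}$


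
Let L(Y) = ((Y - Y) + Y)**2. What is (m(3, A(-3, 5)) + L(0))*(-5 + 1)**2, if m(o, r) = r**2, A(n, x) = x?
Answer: 400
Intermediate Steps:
L(Y) = Y**2 (L(Y) = (0 + Y)**2 = Y**2)
(m(3, A(-3, 5)) + L(0))*(-5 + 1)**2 = (5**2 + 0**2)*(-5 + 1)**2 = (25 + 0)*(-4)**2 = 25*16 = 400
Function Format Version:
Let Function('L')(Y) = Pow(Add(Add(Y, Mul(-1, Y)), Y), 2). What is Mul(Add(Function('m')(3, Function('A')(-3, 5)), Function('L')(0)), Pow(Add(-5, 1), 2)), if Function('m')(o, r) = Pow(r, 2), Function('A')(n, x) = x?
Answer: 400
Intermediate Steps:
Function('L')(Y) = Pow(Y, 2) (Function('L')(Y) = Pow(Add(0, Y), 2) = Pow(Y, 2))
Mul(Add(Function('m')(3, Function('A')(-3, 5)), Function('L')(0)), Pow(Add(-5, 1), 2)) = Mul(Add(Pow(5, 2), Pow(0, 2)), Pow(Add(-5, 1), 2)) = Mul(Add(25, 0), Pow(-4, 2)) = Mul(25, 16) = 400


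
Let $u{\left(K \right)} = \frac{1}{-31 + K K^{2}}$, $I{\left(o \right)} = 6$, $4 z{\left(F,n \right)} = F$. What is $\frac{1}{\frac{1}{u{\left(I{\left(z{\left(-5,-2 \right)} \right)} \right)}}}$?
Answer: $\frac{1}{185} \approx 0.0054054$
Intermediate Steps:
$z{\left(F,n \right)} = \frac{F}{4}$
$u{\left(K \right)} = \frac{1}{-31 + K^{3}}$
$\frac{1}{\frac{1}{u{\left(I{\left(z{\left(-5,-2 \right)} \right)} \right)}}} = \frac{1}{\frac{1}{\frac{1}{-31 + 6^{3}}}} = \frac{1}{\frac{1}{\frac{1}{-31 + 216}}} = \frac{1}{\frac{1}{\frac{1}{185}}} = \frac{1}{185}$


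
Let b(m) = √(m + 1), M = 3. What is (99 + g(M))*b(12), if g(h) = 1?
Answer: 100*√13 ≈ 360.56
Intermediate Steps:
b(m) = √(1 + m)
(99 + g(M))*b(12) = (99 + 1)*√(1 + 12) = 100*√13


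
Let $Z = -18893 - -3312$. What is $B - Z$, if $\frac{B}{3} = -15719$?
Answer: $-31576$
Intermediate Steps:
$B = -47157$ ($B = 3 \left(-15719\right) = -47157$)
$Z = -15581$ ($Z = -18893 + 3312 = -15581$)
$B - Z = -47157 - -15581 = -47157 + 15581 = -31576$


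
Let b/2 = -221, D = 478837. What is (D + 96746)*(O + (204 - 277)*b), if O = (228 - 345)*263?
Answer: 860496585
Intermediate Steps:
b = -442 (b = 2*(-221) = -442)
O = -30771 (O = -117*263 = -30771)
(D + 96746)*(O + (204 - 277)*b) = (478837 + 96746)*(-30771 + (204 - 277)*(-442)) = 575583*(-30771 - 73*(-442)) = 575583*(-30771 + 32266) = 575583*1495 = 860496585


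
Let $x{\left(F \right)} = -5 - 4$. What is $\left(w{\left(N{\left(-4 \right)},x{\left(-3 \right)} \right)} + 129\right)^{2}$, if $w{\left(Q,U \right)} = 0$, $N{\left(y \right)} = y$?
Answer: $16641$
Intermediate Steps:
$x{\left(F \right)} = -9$ ($x{\left(F \right)} = -5 - 4 = -9$)
$\left(w{\left(N{\left(-4 \right)},x{\left(-3 \right)} \right)} + 129\right)^{2} = \left(0 + 129\right)^{2} = 129^{2} = 16641$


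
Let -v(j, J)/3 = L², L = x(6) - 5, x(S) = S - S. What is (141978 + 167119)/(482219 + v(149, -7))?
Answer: 309097/482144 ≈ 0.64109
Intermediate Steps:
x(S) = 0
L = -5 (L = 0 - 5 = -5)
v(j, J) = -75 (v(j, J) = -3*(-5)² = -3*25 = -75)
(141978 + 167119)/(482219 + v(149, -7)) = (141978 + 167119)/(482219 - 75) = 309097/482144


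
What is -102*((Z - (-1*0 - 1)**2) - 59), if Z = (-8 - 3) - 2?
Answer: 7446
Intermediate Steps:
Z = -13 (Z = -11 - 2 = -13)
-102*((Z - (-1*0 - 1)**2) - 59) = -102*((-13 - (-1*0 - 1)**2) - 59) = -102*((-13 - (0 - 1)**2) - 59) = -102*((-13 - 1*(-1)**2) - 59) = -102*((-13 - 1*1) - 59) = -102*((-13 - 1) - 59) = -102*(-14 - 59) = -102*(-73) = 7446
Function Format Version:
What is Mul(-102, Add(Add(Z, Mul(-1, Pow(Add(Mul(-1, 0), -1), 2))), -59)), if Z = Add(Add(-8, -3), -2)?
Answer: 7446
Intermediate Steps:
Z = -13 (Z = Add(-11, -2) = -13)
Mul(-102, Add(Add(Z, Mul(-1, Pow(Add(Mul(-1, 0), -1), 2))), -59)) = Mul(-102, Add(Add(-13, Mul(-1, Pow(Add(Mul(-1, 0), -1), 2))), -59)) = Mul(-102, Add(Add(-13, Mul(-1, Pow(Add(0, -1), 2))), -59)) = Mul(-102, Add(Add(-13, Mul(-1, Pow(-1, 2))), -59)) = Mul(-102, Add(Add(-13, Mul(-1, 1)), -59)) = Mul(-102, Add(Add(-13, -1), -59)) = Mul(-102, Add(-14, -59)) = Mul(-102, -73) = 7446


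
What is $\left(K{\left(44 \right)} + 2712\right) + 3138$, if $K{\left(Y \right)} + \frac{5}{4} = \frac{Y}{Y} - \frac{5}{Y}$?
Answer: $\frac{64346}{11} \approx 5849.6$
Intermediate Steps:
$K{\left(Y \right)} = - \frac{1}{4} - \frac{5}{Y}$ ($K{\left(Y \right)} = - \frac{5}{4} - \left(\frac{5}{Y} - \frac{Y}{Y}\right) = - \frac{5}{4} + \left(1 - \frac{5}{Y}\right) = - \frac{1}{4} - \frac{5}{Y}$)
$\left(K{\left(44 \right)} + 2712\right) + 3138 = \left(\frac{-20 - 44}{4 \cdot 44} + 2712\right) + 3138 = \left(\frac{1}{4} \cdot \frac{1}{44} \left(-20 - 44\right) + 2712\right) + 3138 = \left(\frac{1}{4} \cdot \frac{1}{44} \left(-64\right) + 2712\right) + 3138 = \left(- \frac{4}{11} + 2712\right) + 3138 = \frac{29828}{11} + 3138 = \frac{64346}{11}$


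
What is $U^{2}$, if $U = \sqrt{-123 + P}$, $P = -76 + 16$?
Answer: $-183$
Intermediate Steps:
$P = -60$
$U = i \sqrt{183}$ ($U = \sqrt{-123 - 60} = \sqrt{-183} = i \sqrt{183} \approx 13.528 i$)
$U^{2} = \left(i \sqrt{183}\right)^{2} = -183$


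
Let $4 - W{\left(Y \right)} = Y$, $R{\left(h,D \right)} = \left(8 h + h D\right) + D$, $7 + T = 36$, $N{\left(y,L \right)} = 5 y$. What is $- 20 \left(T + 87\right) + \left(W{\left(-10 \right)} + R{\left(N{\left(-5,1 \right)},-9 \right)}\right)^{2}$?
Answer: $-1420$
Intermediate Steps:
$T = 29$ ($T = -7 + 36 = 29$)
$R{\left(h,D \right)} = D + 8 h + D h$ ($R{\left(h,D \right)} = \left(8 h + D h\right) + D = D + 8 h + D h$)
$W{\left(Y \right)} = 4 - Y$
$- 20 \left(T + 87\right) + \left(W{\left(-10 \right)} + R{\left(N{\left(-5,1 \right)},-9 \right)}\right)^{2} = - 20 \left(29 + 87\right) + \left(\left(4 - -10\right) - \left(9 + 5 \left(-5\right)\right)\right)^{2} = \left(-20\right) 116 + \left(\left(4 + 10\right) - -16\right)^{2} = -2320 + \left(14 - -16\right)^{2} = -2320 + \left(14 + 16\right)^{2} = -2320 + 30^{2} = -2320 + 900 = -1420$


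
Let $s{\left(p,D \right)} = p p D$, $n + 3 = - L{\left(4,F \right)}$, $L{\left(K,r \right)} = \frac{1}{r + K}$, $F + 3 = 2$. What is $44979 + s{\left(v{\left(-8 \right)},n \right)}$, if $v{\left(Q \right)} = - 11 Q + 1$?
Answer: $\frac{55727}{3} \approx 18576.0$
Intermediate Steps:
$F = -1$ ($F = -3 + 2 = -1$)
$L{\left(K,r \right)} = \frac{1}{K + r}$
$v{\left(Q \right)} = 1 - 11 Q$
$n = - \frac{10}{3}$ ($n = -3 - \frac{1}{4 - 1} = -3 - \frac{1}{3} = - \frac{10}{3} \approx -3.3333$)
$s{\left(p,D \right)} = D p^{2}$ ($s{\left(p,D \right)} = p^{2} D = D p^{2}$)
$44979 + s{\left(v{\left(-8 \right)},n \right)} = 44979 - \frac{10 \left(1 - -88\right)^{2}}{3} = 44979 - \frac{10 \left(1 + 88\right)^{2}}{3} = 44979 - \frac{10 \cdot 89^{2}}{3} = 44979 - \frac{79210}{3} = \frac{55727}{3}$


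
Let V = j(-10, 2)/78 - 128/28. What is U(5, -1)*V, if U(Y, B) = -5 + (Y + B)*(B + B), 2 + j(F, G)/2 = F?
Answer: 444/7 ≈ 63.429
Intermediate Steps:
j(F, G) = -4 + 2*F
V = -444/91 (V = (-4 + 2*(-10))/78 - 128/28 = (-4 - 20)*(1/78) - 128*1/28 = -24*1/78 - 32/7 = -4/13 - 32/7 = -444/91 ≈ -4.8791)
U(Y, B) = -5 + 2*B*(B + Y) (U(Y, B) = -5 + (B + Y)*(2*B) = -5 + 2*B*(B + Y))
U(5, -1)*V = (-5 + 2*(-1)² + 2*(-1)*5)*(-444/91) = (-5 + 2*1 - 10)*(-444/91) = (-5 + 2 - 10)*(-444/91) = -13*(-444/91) = 444/7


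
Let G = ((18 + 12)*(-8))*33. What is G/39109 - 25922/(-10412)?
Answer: 465660229/203601454 ≈ 2.2871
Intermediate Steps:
G = -7920 (G = (30*(-8))*33 = -240*33 = -7920)
G/39109 - 25922/(-10412) = -7920/39109 - 25922/(-10412) = -7920*1/39109 - 25922*(-1/10412) = -7920/39109 + 12961/5206 = 465660229/203601454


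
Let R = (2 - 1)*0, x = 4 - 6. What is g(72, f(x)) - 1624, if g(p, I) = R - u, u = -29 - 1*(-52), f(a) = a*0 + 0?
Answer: -1647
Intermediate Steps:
x = -2
f(a) = 0 (f(a) = 0 + 0 = 0)
R = 0 (R = 1*0 = 0)
u = 23 (u = -29 + 52 = 23)
g(p, I) = -23 (g(p, I) = 0 - 1*23 = 0 - 23 = -23)
g(72, f(x)) - 1624 = -23 - 1624 = -1647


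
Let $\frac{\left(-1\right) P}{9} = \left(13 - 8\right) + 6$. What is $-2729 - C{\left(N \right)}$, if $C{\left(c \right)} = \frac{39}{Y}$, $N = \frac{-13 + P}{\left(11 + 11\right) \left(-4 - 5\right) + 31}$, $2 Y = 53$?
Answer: $- \frac{144715}{53} \approx -2730.5$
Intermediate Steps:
$Y = \frac{53}{2}$ ($Y = \frac{1}{2} \cdot 53 = \frac{53}{2} \approx 26.5$)
$P = -99$ ($P = - 9 \left(\left(13 - 8\right) + 6\right) = - 9 \left(5 + 6\right) = \left(-9\right) 11 = -99$)
$N = \frac{112}{167}$ ($N = \frac{-13 - 99}{\left(11 + 11\right) \left(-4 - 5\right) + 31} = - \frac{112}{22 \left(-9\right) + 31} = - \frac{112}{-198 + 31} = - \frac{112}{-167} = \left(-112\right) \left(- \frac{1}{167}\right) = \frac{112}{167} \approx 0.67066$)
$C{\left(c \right)} = \frac{78}{53}$ ($C{\left(c \right)} = \frac{39}{\frac{53}{2}} = 39 \cdot \frac{2}{53} = \frac{78}{53}$)
$-2729 - C{\left(N \right)} = -2729 - \frac{78}{53} = - \frac{144715}{53}$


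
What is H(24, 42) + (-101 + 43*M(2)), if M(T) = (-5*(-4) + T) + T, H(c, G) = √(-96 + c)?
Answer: 931 + 6*I*√2 ≈ 931.0 + 8.4853*I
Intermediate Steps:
M(T) = 20 + 2*T (M(T) = (20 + T) + T = 20 + 2*T)
H(24, 42) + (-101 + 43*M(2)) = √(-96 + 24) + (-101 + 43*(20 + 2*2)) = √(-72) + (-101 + 43*(20 + 4)) = 6*I*√2 + (-101 + 43*24) = 6*I*√2 + (-101 + 1032) = 6*I*√2 + 931 = 931 + 6*I*√2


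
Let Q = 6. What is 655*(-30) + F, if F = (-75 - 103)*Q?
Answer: -20718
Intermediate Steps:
F = -1068 (F = (-75 - 103)*6 = -178*6 = -1068)
655*(-30) + F = 655*(-30) - 1068 = -19650 - 1068 = -20718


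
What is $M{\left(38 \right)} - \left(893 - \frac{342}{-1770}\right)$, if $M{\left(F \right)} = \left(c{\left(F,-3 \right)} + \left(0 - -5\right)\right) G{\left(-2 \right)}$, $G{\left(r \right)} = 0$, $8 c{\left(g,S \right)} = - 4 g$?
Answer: $- \frac{263492}{295} \approx -893.19$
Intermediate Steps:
$c{\left(g,S \right)} = - \frac{g}{2}$ ($c{\left(g,S \right)} = \frac{\left(-4\right) g}{8} = - \frac{g}{2}$)
$M{\left(F \right)} = 0$ ($M{\left(F \right)} = \left(- \frac{F}{2} + \left(0 - -5\right)\right) 0 = \left(- \frac{F}{2} + \left(0 + 5\right)\right) 0 = \left(- \frac{F}{2} + 5\right) 0 = \left(5 - \frac{F}{2}\right) 0 = 0$)
$M{\left(38 \right)} - \left(893 - \frac{342}{-1770}\right) = 0 - \left(893 - \frac{342}{-1770}\right) = 0 - \left(893 - 342 \left(- \frac{1}{1770}\right)\right) = 0 - \left(893 - - \frac{57}{295}\right) = 0 - \left(893 + \frac{57}{295}\right) = 0 - \frac{263492}{295} = - \frac{263492}{295}$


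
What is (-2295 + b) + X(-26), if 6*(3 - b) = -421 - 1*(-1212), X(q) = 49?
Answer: -14249/6 ≈ -2374.8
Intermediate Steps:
b = -773/6 (b = 3 - (-421 - 1*(-1212))/6 = 3 - (-421 + 1212)/6 = 3 - ⅙*791 = 3 - 791/6 = -773/6 ≈ -128.83)
(-2295 + b) + X(-26) = (-2295 - 773/6) + 49 = -14543/6 + 49 = -14249/6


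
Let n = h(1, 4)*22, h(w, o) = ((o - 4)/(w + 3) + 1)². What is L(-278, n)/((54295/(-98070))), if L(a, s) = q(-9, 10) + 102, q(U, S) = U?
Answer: -1824102/10859 ≈ -167.98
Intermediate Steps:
h(w, o) = (1 + (-4 + o)/(3 + w))² (h(w, o) = ((-4 + o)/(3 + w) + 1)² = (1 + (-4 + o)/(3 + w))²)
n = 22 (n = ((-1 + 4 + 1)²/(3 + 1)²)*22 = (4²/4²)*22 = ((1/16)*16)*22 = 1*22 = 22)
L(a, s) = 93 (L(a, s) = -9 + 102 = 93)
L(-278, n)/((54295/(-98070))) = 93/((54295/(-98070))) = 93/((54295*(-1/98070))) = 93/(-10859/19614) = 93*(-19614/10859) = -1824102/10859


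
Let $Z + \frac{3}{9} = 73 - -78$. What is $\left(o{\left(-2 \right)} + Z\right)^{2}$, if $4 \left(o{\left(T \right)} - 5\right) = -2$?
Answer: $\frac{866761}{36} \approx 24077.0$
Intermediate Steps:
$o{\left(T \right)} = \frac{9}{2}$ ($o{\left(T \right)} = 5 + \frac{1}{4} \left(-2\right) = 5 - \frac{1}{2} = \frac{9}{2}$)
$Z = \frac{452}{3}$ ($Z = - \frac{1}{3} + \left(73 - -78\right) = - \frac{1}{3} + \left(73 + 78\right) = - \frac{1}{3} + 151 = \frac{452}{3} \approx 150.67$)
$\left(o{\left(-2 \right)} + Z\right)^{2} = \left(\frac{9}{2} + \frac{452}{3}\right)^{2} = \left(\frac{931}{6}\right)^{2} = \frac{866761}{36}$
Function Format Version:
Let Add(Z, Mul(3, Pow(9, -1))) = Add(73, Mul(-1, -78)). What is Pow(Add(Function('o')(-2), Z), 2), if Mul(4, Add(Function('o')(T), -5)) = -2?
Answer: Rational(866761, 36) ≈ 24077.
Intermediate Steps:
Function('o')(T) = Rational(9, 2) (Function('o')(T) = Add(5, Mul(Rational(1, 4), -2)) = Add(5, Rational(-1, 2)) = Rational(9, 2))
Z = Rational(452, 3) (Z = Add(Rational(-1, 3), Add(73, Mul(-1, -78))) = Add(Rational(-1, 3), Add(73, 78)) = Add(Rational(-1, 3), 151) = Rational(452, 3) ≈ 150.67)
Pow(Add(Function('o')(-2), Z), 2) = Pow(Add(Rational(9, 2), Rational(452, 3)), 2) = Pow(Rational(931, 6), 2) = Rational(866761, 36)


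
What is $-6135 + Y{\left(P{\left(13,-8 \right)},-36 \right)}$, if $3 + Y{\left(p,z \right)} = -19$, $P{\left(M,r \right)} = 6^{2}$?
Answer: $-6157$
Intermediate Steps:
$P{\left(M,r \right)} = 36$
$Y{\left(p,z \right)} = -22$ ($Y{\left(p,z \right)} = -3 - 19 = -22$)
$-6135 + Y{\left(P{\left(13,-8 \right)},-36 \right)} = -6135 - 22 = -6157$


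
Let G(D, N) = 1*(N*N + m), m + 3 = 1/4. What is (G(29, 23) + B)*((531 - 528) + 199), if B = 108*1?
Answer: 256237/2 ≈ 1.2812e+5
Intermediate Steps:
m = -11/4 (m = -3 + 1/4 = -3 + ¼ = -11/4 ≈ -2.7500)
B = 108
G(D, N) = -11/4 + N² (G(D, N) = 1*(N*N - 11/4) = 1*(N² - 11/4) = 1*(-11/4 + N²) = -11/4 + N²)
(G(29, 23) + B)*((531 - 528) + 199) = ((-11/4 + 23²) + 108)*((531 - 528) + 199) = ((-11/4 + 529) + 108)*(3 + 199) = (2105/4 + 108)*202 = (2537/4)*202 = 256237/2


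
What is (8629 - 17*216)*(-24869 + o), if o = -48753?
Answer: -364944254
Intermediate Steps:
(8629 - 17*216)*(-24869 + o) = (8629 - 17*216)*(-24869 - 48753) = (8629 - 3672)*(-73622) = 4957*(-73622) = -364944254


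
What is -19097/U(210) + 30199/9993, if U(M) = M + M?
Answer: -19794749/466340 ≈ -42.447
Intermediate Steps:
U(M) = 2*M
-19097/U(210) + 30199/9993 = -19097/(2*210) + 30199/9993 = -19097/420 + 30199*(1/9993) = -19097*1/420 + 30199/9993 = -19097/420 + 30199/9993 = -19794749/466340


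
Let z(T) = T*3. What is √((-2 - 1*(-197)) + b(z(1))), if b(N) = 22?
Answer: √217 ≈ 14.731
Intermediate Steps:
z(T) = 3*T
√((-2 - 1*(-197)) + b(z(1))) = √((-2 - 1*(-197)) + 22) = √((-2 + 197) + 22) = √(195 + 22) = √217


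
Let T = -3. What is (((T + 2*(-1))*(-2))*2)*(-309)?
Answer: -6180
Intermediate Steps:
(((T + 2*(-1))*(-2))*2)*(-309) = (((-3 + 2*(-1))*(-2))*2)*(-309) = (((-3 - 2)*(-2))*2)*(-309) = (-5*(-2)*2)*(-309) = (10*2)*(-309) = 20*(-309) = -6180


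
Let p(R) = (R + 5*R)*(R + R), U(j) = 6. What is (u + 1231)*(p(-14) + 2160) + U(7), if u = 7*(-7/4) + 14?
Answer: 5562174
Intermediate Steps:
p(R) = 12*R**2 (p(R) = (6*R)*(2*R) = 12*R**2)
u = 7/4 (u = 7*(-7*1/4) + 14 = 7*(-7/4) + 14 = -49/4 + 14 = 7/4 ≈ 1.7500)
(u + 1231)*(p(-14) + 2160) + U(7) = (7/4 + 1231)*(12*(-14)**2 + 2160) + 6 = 4931*(12*196 + 2160)/4 + 6 = 4931*(2352 + 2160)/4 + 6 = (4931/4)*4512 + 6 = 5562168 + 6 = 5562174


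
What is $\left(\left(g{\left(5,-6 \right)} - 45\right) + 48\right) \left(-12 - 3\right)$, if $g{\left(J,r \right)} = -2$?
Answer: $-15$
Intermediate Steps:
$\left(\left(g{\left(5,-6 \right)} - 45\right) + 48\right) \left(-12 - 3\right) = \left(\left(-2 - 45\right) + 48\right) \left(-12 - 3\right) = \left(-47 + 48\right) \left(-15\right) = 1 \left(-15\right) = -15$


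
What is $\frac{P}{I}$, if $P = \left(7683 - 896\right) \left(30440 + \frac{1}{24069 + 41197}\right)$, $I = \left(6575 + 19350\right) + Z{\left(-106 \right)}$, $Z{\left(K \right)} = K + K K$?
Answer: $\frac{13483712817267}{2418431630} \approx 5575.4$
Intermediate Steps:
$Z{\left(K \right)} = K + K^{2}$
$I = 37055$ ($I = \left(6575 + 19350\right) - 106 \left(1 - 106\right) = 25925 - -11130 = 25925 + 11130 = 37055$)
$P = \frac{13483712817267}{65266}$ ($P = 6787 \left(30440 + \frac{1}{65266}\right) = 6787 \cdot \frac{1986697041}{65266} = \frac{13483712817267}{65266} \approx 2.066 \cdot 10^{8}$)
$\frac{P}{I} = \frac{13483712817267}{65266 \cdot 37055} = \frac{13483712817267}{65266} \cdot \frac{1}{37055} = \frac{13483712817267}{2418431630}$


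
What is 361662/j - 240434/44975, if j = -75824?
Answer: -2464029719/243584600 ≈ -10.116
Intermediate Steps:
361662/j - 240434/44975 = 361662/(-75824) - 240434/44975 = 361662*(-1/75824) - 240434*1/44975 = -25833/5416 - 240434/44975 = -2464029719/243584600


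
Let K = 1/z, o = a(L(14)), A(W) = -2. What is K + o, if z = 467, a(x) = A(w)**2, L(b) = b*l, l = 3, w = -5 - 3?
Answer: 1869/467 ≈ 4.0021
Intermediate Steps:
w = -8
L(b) = 3*b (L(b) = b*3 = 3*b)
a(x) = 4 (a(x) = (-2)**2 = 4)
o = 4
K = 1/467 ≈ 0.0021413
K + o = 1/467 + 4 = 1869/467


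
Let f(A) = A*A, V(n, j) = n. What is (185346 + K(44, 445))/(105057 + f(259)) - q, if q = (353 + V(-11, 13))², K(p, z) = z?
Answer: -20133763241/172138 ≈ -1.1696e+5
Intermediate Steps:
f(A) = A²
q = 116964 (q = (353 - 11)² = 342² = 116964)
(185346 + K(44, 445))/(105057 + f(259)) - q = (185346 + 445)/(105057 + 259²) - 1*116964 = 185791/(105057 + 67081) - 116964 = 185791/172138 - 116964 = -20133763241/172138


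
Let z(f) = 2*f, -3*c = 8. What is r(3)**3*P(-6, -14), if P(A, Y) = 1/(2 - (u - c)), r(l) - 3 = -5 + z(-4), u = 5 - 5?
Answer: 1500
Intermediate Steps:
c = -8/3 (c = -1/3*8 = -8/3 ≈ -2.6667)
u = 0
r(l) = -10 (r(l) = 3 + (-5 + 2*(-4)) = 3 + (-5 - 8) = 3 - 13 = -10)
P(A, Y) = -3/2 (P(A, Y) = 1/(2 - (0 - 1*(-8/3))) = 1/(2 - (0 + 8/3)) = 1/(2 - 1*8/3) = 1/(2 - 8/3) = 1/(-2/3) = -3/2)
r(3)**3*P(-6, -14) = (-10)**3*(-3/2) = -1000*(-3/2) = 1500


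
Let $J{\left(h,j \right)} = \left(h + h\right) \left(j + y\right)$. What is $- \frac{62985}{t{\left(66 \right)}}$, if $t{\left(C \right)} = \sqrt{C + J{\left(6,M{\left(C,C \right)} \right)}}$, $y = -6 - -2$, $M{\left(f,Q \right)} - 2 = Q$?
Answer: $- \frac{20995 \sqrt{834}}{278} \approx -2181.0$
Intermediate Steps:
$M{\left(f,Q \right)} = 2 + Q$
$y = -4$ ($y = -6 + 2 = -4$)
$J{\left(h,j \right)} = 2 h \left(-4 + j\right)$ ($J{\left(h,j \right)} = \left(h + h\right) \left(j - 4\right) = 2 h \left(-4 + j\right)$)
$t{\left(C \right)} = \sqrt{-24 + 13 C}$ ($t{\left(C \right)} = \sqrt{C + 2 \cdot 6 \left(-4 + \left(2 + C\right)\right)} = \sqrt{C + 2 \cdot 6 \left(-2 + C\right)} = \sqrt{C + \left(-24 + 12 C\right)} = \sqrt{-24 + 13 C}$)
$- \frac{62985}{t{\left(66 \right)}} = - \frac{62985}{\sqrt{-24 + 13 \cdot 66}} = - \frac{62985}{\sqrt{-24 + 858}} = - \frac{62985}{\sqrt{834}} = - 62985 \frac{\sqrt{834}}{834} = - \frac{20995 \sqrt{834}}{278}$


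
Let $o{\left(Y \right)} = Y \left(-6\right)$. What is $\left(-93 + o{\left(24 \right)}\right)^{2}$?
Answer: $56169$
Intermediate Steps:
$o{\left(Y \right)} = - 6 Y$
$\left(-93 + o{\left(24 \right)}\right)^{2} = \left(-93 - 144\right)^{2} = \left(-237\right)^{2} = 56169$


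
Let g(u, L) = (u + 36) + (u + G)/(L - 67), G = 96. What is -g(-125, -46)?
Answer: 10028/113 ≈ 88.743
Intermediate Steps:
g(u, L) = 36 + u + (96 + u)/(-67 + L) (g(u, L) = (u + 36) + (u + 96)/(L - 67) = (36 + u) + (96 + u)/(-67 + L) = 36 + u + (96 + u)/(-67 + L))
-g(-125, -46) = -(-2316 - 66*(-125) + 36*(-46) - 46*(-125))/(-67 - 46) = -(-2316 + 8250 - 1656 + 5750)/(-113) = -(-1)*10028/113 = -1*(-10028/113) = 10028/113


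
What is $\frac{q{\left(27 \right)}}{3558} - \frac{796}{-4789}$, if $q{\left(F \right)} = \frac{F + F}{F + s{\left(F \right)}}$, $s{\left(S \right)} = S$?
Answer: $\frac{2836957}{17039262} \approx 0.1665$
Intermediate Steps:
$q{\left(F \right)} = 1$ ($q{\left(F \right)} = \frac{F + F}{F + F} = \frac{2 F}{2 F} = 2 F \frac{1}{2 F} = 1$)
$\frac{q{\left(27 \right)}}{3558} - \frac{796}{-4789} = 1 \cdot \frac{1}{3558} - \frac{796}{-4789} = 1 \cdot \frac{1}{3558} - - \frac{796}{4789} = \frac{1}{3558} + \frac{796}{4789} = \frac{2836957}{17039262}$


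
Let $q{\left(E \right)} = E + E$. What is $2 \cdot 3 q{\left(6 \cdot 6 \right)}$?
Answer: $432$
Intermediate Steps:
$q{\left(E \right)} = 2 E$
$2 \cdot 3 q{\left(6 \cdot 6 \right)} = 2 \cdot 3 \cdot 2 \cdot 6 \cdot 6 = 6 \cdot 2 \cdot 36 = 6 \cdot 72 = 432$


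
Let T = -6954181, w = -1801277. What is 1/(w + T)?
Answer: -1/8755458 ≈ -1.1421e-7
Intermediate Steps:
1/(w + T) = 1/(-1801277 - 6954181) = 1/(-8755458) = -1/8755458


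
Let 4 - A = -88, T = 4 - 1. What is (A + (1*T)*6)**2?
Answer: 12100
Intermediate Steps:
T = 3
A = 92 (A = 4 - 1*(-88) = 4 + 88 = 92)
(A + (1*T)*6)**2 = (92 + (1*3)*6)**2 = (92 + 3*6)**2 = (92 + 18)**2 = 110**2 = 12100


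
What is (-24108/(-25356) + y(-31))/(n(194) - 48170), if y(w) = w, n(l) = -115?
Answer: 63494/102026205 ≈ 0.00062233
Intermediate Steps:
(-24108/(-25356) + y(-31))/(n(194) - 48170) = (-24108/(-25356) - 31)/(-115 - 48170) = (-24108*(-1/25356) - 31)/(-48285) = (2009/2113 - 31)*(-1/48285) = -63494/2113*(-1/48285) = 63494/102026205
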